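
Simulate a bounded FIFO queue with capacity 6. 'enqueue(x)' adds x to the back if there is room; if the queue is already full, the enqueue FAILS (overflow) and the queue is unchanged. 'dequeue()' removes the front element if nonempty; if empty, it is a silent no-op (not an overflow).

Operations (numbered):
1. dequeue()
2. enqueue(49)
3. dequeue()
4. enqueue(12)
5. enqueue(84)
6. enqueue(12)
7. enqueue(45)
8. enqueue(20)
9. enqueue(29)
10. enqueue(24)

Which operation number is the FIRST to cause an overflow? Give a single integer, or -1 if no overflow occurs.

1. dequeue(): empty, no-op, size=0
2. enqueue(49): size=1
3. dequeue(): size=0
4. enqueue(12): size=1
5. enqueue(84): size=2
6. enqueue(12): size=3
7. enqueue(45): size=4
8. enqueue(20): size=5
9. enqueue(29): size=6
10. enqueue(24): size=6=cap → OVERFLOW (fail)

Answer: 10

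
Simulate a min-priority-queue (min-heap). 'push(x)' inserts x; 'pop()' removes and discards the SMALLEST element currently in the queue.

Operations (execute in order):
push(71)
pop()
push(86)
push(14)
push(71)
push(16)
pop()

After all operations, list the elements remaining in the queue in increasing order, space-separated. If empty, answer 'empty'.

push(71): heap contents = [71]
pop() → 71: heap contents = []
push(86): heap contents = [86]
push(14): heap contents = [14, 86]
push(71): heap contents = [14, 71, 86]
push(16): heap contents = [14, 16, 71, 86]
pop() → 14: heap contents = [16, 71, 86]

Answer: 16 71 86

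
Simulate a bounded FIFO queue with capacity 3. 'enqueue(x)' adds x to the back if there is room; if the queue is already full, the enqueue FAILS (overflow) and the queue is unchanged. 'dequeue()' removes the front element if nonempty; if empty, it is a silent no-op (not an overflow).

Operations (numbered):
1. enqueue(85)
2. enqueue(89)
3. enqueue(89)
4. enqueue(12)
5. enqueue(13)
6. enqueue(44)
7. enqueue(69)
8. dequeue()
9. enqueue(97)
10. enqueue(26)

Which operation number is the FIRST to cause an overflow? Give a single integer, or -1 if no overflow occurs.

Answer: 4

Derivation:
1. enqueue(85): size=1
2. enqueue(89): size=2
3. enqueue(89): size=3
4. enqueue(12): size=3=cap → OVERFLOW (fail)
5. enqueue(13): size=3=cap → OVERFLOW (fail)
6. enqueue(44): size=3=cap → OVERFLOW (fail)
7. enqueue(69): size=3=cap → OVERFLOW (fail)
8. dequeue(): size=2
9. enqueue(97): size=3
10. enqueue(26): size=3=cap → OVERFLOW (fail)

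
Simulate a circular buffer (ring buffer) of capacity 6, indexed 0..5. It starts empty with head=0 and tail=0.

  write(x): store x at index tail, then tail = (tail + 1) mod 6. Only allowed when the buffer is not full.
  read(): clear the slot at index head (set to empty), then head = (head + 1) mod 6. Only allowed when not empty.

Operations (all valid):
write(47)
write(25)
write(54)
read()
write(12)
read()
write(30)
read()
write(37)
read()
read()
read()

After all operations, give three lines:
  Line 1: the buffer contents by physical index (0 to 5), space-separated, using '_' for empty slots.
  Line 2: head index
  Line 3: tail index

Answer: _ _ _ _ _ _
0
0

Derivation:
write(47): buf=[47 _ _ _ _ _], head=0, tail=1, size=1
write(25): buf=[47 25 _ _ _ _], head=0, tail=2, size=2
write(54): buf=[47 25 54 _ _ _], head=0, tail=3, size=3
read(): buf=[_ 25 54 _ _ _], head=1, tail=3, size=2
write(12): buf=[_ 25 54 12 _ _], head=1, tail=4, size=3
read(): buf=[_ _ 54 12 _ _], head=2, tail=4, size=2
write(30): buf=[_ _ 54 12 30 _], head=2, tail=5, size=3
read(): buf=[_ _ _ 12 30 _], head=3, tail=5, size=2
write(37): buf=[_ _ _ 12 30 37], head=3, tail=0, size=3
read(): buf=[_ _ _ _ 30 37], head=4, tail=0, size=2
read(): buf=[_ _ _ _ _ 37], head=5, tail=0, size=1
read(): buf=[_ _ _ _ _ _], head=0, tail=0, size=0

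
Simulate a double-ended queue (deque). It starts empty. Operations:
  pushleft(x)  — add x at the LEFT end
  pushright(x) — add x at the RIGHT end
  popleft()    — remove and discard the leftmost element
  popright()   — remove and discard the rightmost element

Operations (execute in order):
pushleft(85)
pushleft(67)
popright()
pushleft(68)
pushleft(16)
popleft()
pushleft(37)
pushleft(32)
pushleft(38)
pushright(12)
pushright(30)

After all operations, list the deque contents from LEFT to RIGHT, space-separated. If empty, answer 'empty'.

pushleft(85): [85]
pushleft(67): [67, 85]
popright(): [67]
pushleft(68): [68, 67]
pushleft(16): [16, 68, 67]
popleft(): [68, 67]
pushleft(37): [37, 68, 67]
pushleft(32): [32, 37, 68, 67]
pushleft(38): [38, 32, 37, 68, 67]
pushright(12): [38, 32, 37, 68, 67, 12]
pushright(30): [38, 32, 37, 68, 67, 12, 30]

Answer: 38 32 37 68 67 12 30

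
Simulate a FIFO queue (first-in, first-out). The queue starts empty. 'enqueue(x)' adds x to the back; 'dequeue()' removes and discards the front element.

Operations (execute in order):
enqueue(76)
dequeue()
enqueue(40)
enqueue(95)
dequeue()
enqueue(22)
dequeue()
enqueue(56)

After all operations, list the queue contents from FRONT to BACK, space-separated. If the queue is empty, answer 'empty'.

enqueue(76): [76]
dequeue(): []
enqueue(40): [40]
enqueue(95): [40, 95]
dequeue(): [95]
enqueue(22): [95, 22]
dequeue(): [22]
enqueue(56): [22, 56]

Answer: 22 56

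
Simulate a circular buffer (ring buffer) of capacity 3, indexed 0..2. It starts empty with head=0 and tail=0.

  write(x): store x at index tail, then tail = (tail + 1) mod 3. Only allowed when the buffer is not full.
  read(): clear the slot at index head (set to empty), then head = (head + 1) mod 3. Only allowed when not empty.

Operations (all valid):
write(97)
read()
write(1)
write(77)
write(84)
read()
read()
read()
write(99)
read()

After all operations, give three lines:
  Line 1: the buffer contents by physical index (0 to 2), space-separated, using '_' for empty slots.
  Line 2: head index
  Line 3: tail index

Answer: _ _ _
2
2

Derivation:
write(97): buf=[97 _ _], head=0, tail=1, size=1
read(): buf=[_ _ _], head=1, tail=1, size=0
write(1): buf=[_ 1 _], head=1, tail=2, size=1
write(77): buf=[_ 1 77], head=1, tail=0, size=2
write(84): buf=[84 1 77], head=1, tail=1, size=3
read(): buf=[84 _ 77], head=2, tail=1, size=2
read(): buf=[84 _ _], head=0, tail=1, size=1
read(): buf=[_ _ _], head=1, tail=1, size=0
write(99): buf=[_ 99 _], head=1, tail=2, size=1
read(): buf=[_ _ _], head=2, tail=2, size=0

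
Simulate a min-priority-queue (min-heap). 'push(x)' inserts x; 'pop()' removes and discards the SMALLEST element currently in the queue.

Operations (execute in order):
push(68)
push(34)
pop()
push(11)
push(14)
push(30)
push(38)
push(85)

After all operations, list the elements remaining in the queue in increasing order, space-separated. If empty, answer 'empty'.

push(68): heap contents = [68]
push(34): heap contents = [34, 68]
pop() → 34: heap contents = [68]
push(11): heap contents = [11, 68]
push(14): heap contents = [11, 14, 68]
push(30): heap contents = [11, 14, 30, 68]
push(38): heap contents = [11, 14, 30, 38, 68]
push(85): heap contents = [11, 14, 30, 38, 68, 85]

Answer: 11 14 30 38 68 85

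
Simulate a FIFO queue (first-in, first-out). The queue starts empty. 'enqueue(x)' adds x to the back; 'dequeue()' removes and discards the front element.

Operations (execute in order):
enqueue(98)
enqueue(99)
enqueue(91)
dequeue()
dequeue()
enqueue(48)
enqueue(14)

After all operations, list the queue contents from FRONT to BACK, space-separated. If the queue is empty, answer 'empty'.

enqueue(98): [98]
enqueue(99): [98, 99]
enqueue(91): [98, 99, 91]
dequeue(): [99, 91]
dequeue(): [91]
enqueue(48): [91, 48]
enqueue(14): [91, 48, 14]

Answer: 91 48 14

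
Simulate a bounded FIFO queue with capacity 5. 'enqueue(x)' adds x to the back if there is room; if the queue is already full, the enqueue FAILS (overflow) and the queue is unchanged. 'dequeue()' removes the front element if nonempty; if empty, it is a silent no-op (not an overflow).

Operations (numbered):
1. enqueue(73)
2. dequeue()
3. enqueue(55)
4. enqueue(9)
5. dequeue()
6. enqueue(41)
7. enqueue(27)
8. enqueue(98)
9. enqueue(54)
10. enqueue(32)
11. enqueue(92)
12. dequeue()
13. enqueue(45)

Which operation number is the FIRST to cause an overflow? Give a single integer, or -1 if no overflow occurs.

1. enqueue(73): size=1
2. dequeue(): size=0
3. enqueue(55): size=1
4. enqueue(9): size=2
5. dequeue(): size=1
6. enqueue(41): size=2
7. enqueue(27): size=3
8. enqueue(98): size=4
9. enqueue(54): size=5
10. enqueue(32): size=5=cap → OVERFLOW (fail)
11. enqueue(92): size=5=cap → OVERFLOW (fail)
12. dequeue(): size=4
13. enqueue(45): size=5

Answer: 10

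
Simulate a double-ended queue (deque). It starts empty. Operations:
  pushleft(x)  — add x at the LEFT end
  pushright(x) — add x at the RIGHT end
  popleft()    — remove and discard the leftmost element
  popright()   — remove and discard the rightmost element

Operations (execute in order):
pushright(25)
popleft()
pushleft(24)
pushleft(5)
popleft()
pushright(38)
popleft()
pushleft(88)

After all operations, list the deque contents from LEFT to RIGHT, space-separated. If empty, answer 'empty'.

pushright(25): [25]
popleft(): []
pushleft(24): [24]
pushleft(5): [5, 24]
popleft(): [24]
pushright(38): [24, 38]
popleft(): [38]
pushleft(88): [88, 38]

Answer: 88 38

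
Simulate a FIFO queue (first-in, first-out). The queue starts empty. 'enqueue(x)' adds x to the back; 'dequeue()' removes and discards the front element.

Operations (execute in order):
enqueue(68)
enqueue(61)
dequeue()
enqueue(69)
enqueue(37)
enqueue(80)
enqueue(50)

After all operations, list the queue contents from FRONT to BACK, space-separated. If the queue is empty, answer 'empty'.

Answer: 61 69 37 80 50

Derivation:
enqueue(68): [68]
enqueue(61): [68, 61]
dequeue(): [61]
enqueue(69): [61, 69]
enqueue(37): [61, 69, 37]
enqueue(80): [61, 69, 37, 80]
enqueue(50): [61, 69, 37, 80, 50]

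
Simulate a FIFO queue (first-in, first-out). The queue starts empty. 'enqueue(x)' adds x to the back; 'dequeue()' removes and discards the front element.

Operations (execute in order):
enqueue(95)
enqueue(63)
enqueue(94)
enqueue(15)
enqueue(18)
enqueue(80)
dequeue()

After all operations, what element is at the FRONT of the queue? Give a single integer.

enqueue(95): queue = [95]
enqueue(63): queue = [95, 63]
enqueue(94): queue = [95, 63, 94]
enqueue(15): queue = [95, 63, 94, 15]
enqueue(18): queue = [95, 63, 94, 15, 18]
enqueue(80): queue = [95, 63, 94, 15, 18, 80]
dequeue(): queue = [63, 94, 15, 18, 80]

Answer: 63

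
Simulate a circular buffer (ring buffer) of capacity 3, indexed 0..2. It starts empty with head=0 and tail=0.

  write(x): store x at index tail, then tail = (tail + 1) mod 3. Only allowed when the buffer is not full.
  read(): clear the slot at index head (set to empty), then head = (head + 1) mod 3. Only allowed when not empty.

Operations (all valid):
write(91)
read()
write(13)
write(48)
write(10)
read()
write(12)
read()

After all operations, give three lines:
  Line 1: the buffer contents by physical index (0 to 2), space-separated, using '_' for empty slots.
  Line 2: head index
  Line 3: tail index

Answer: 10 12 _
0
2

Derivation:
write(91): buf=[91 _ _], head=0, tail=1, size=1
read(): buf=[_ _ _], head=1, tail=1, size=0
write(13): buf=[_ 13 _], head=1, tail=2, size=1
write(48): buf=[_ 13 48], head=1, tail=0, size=2
write(10): buf=[10 13 48], head=1, tail=1, size=3
read(): buf=[10 _ 48], head=2, tail=1, size=2
write(12): buf=[10 12 48], head=2, tail=2, size=3
read(): buf=[10 12 _], head=0, tail=2, size=2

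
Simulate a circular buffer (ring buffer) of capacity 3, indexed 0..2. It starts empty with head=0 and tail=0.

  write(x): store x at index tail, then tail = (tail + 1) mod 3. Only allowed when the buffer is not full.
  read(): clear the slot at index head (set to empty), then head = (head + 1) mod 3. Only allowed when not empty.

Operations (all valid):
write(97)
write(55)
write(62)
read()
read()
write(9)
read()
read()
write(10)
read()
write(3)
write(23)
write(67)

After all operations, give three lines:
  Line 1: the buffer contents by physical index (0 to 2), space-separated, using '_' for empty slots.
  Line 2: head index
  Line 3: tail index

Answer: 23 67 3
2
2

Derivation:
write(97): buf=[97 _ _], head=0, tail=1, size=1
write(55): buf=[97 55 _], head=0, tail=2, size=2
write(62): buf=[97 55 62], head=0, tail=0, size=3
read(): buf=[_ 55 62], head=1, tail=0, size=2
read(): buf=[_ _ 62], head=2, tail=0, size=1
write(9): buf=[9 _ 62], head=2, tail=1, size=2
read(): buf=[9 _ _], head=0, tail=1, size=1
read(): buf=[_ _ _], head=1, tail=1, size=0
write(10): buf=[_ 10 _], head=1, tail=2, size=1
read(): buf=[_ _ _], head=2, tail=2, size=0
write(3): buf=[_ _ 3], head=2, tail=0, size=1
write(23): buf=[23 _ 3], head=2, tail=1, size=2
write(67): buf=[23 67 3], head=2, tail=2, size=3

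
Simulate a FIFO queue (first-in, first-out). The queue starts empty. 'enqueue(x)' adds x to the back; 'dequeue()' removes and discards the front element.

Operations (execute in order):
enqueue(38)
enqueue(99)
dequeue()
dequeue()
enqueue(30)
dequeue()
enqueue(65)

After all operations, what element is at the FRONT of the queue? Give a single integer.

Answer: 65

Derivation:
enqueue(38): queue = [38]
enqueue(99): queue = [38, 99]
dequeue(): queue = [99]
dequeue(): queue = []
enqueue(30): queue = [30]
dequeue(): queue = []
enqueue(65): queue = [65]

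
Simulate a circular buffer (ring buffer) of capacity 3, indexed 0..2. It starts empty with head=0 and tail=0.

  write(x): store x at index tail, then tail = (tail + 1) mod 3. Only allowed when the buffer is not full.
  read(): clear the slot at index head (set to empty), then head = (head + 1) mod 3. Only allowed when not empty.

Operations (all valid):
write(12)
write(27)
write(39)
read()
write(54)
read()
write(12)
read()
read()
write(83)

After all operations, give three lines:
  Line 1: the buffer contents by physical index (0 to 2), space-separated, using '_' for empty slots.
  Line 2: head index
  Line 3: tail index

write(12): buf=[12 _ _], head=0, tail=1, size=1
write(27): buf=[12 27 _], head=0, tail=2, size=2
write(39): buf=[12 27 39], head=0, tail=0, size=3
read(): buf=[_ 27 39], head=1, tail=0, size=2
write(54): buf=[54 27 39], head=1, tail=1, size=3
read(): buf=[54 _ 39], head=2, tail=1, size=2
write(12): buf=[54 12 39], head=2, tail=2, size=3
read(): buf=[54 12 _], head=0, tail=2, size=2
read(): buf=[_ 12 _], head=1, tail=2, size=1
write(83): buf=[_ 12 83], head=1, tail=0, size=2

Answer: _ 12 83
1
0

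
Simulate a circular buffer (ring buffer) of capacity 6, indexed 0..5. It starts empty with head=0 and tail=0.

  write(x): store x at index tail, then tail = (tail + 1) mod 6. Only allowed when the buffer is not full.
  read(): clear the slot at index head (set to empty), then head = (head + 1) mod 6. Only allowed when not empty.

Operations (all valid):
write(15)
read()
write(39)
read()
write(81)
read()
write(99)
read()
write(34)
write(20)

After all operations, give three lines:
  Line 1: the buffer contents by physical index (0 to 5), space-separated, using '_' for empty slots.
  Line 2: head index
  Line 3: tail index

Answer: _ _ _ _ 34 20
4
0

Derivation:
write(15): buf=[15 _ _ _ _ _], head=0, tail=1, size=1
read(): buf=[_ _ _ _ _ _], head=1, tail=1, size=0
write(39): buf=[_ 39 _ _ _ _], head=1, tail=2, size=1
read(): buf=[_ _ _ _ _ _], head=2, tail=2, size=0
write(81): buf=[_ _ 81 _ _ _], head=2, tail=3, size=1
read(): buf=[_ _ _ _ _ _], head=3, tail=3, size=0
write(99): buf=[_ _ _ 99 _ _], head=3, tail=4, size=1
read(): buf=[_ _ _ _ _ _], head=4, tail=4, size=0
write(34): buf=[_ _ _ _ 34 _], head=4, tail=5, size=1
write(20): buf=[_ _ _ _ 34 20], head=4, tail=0, size=2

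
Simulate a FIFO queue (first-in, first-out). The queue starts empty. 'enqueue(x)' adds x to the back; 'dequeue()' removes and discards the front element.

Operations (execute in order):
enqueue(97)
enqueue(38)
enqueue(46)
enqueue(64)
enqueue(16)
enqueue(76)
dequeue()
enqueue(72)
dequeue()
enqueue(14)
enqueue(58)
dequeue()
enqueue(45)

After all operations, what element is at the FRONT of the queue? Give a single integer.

enqueue(97): queue = [97]
enqueue(38): queue = [97, 38]
enqueue(46): queue = [97, 38, 46]
enqueue(64): queue = [97, 38, 46, 64]
enqueue(16): queue = [97, 38, 46, 64, 16]
enqueue(76): queue = [97, 38, 46, 64, 16, 76]
dequeue(): queue = [38, 46, 64, 16, 76]
enqueue(72): queue = [38, 46, 64, 16, 76, 72]
dequeue(): queue = [46, 64, 16, 76, 72]
enqueue(14): queue = [46, 64, 16, 76, 72, 14]
enqueue(58): queue = [46, 64, 16, 76, 72, 14, 58]
dequeue(): queue = [64, 16, 76, 72, 14, 58]
enqueue(45): queue = [64, 16, 76, 72, 14, 58, 45]

Answer: 64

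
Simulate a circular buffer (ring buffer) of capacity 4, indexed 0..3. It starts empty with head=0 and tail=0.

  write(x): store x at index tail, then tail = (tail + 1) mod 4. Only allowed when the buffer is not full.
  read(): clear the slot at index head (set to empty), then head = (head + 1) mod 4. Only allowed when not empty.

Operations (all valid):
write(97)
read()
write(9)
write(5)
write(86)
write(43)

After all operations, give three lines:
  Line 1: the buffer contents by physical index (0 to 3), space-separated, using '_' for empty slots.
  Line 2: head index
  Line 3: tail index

write(97): buf=[97 _ _ _], head=0, tail=1, size=1
read(): buf=[_ _ _ _], head=1, tail=1, size=0
write(9): buf=[_ 9 _ _], head=1, tail=2, size=1
write(5): buf=[_ 9 5 _], head=1, tail=3, size=2
write(86): buf=[_ 9 5 86], head=1, tail=0, size=3
write(43): buf=[43 9 5 86], head=1, tail=1, size=4

Answer: 43 9 5 86
1
1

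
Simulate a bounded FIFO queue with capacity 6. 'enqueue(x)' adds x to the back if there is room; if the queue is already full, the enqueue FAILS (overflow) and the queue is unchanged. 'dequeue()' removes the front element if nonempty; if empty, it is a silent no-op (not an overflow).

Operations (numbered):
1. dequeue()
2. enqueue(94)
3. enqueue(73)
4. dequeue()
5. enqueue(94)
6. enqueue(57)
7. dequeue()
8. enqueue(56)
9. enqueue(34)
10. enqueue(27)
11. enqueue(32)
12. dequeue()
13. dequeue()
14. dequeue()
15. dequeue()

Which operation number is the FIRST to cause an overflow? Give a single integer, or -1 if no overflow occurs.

1. dequeue(): empty, no-op, size=0
2. enqueue(94): size=1
3. enqueue(73): size=2
4. dequeue(): size=1
5. enqueue(94): size=2
6. enqueue(57): size=3
7. dequeue(): size=2
8. enqueue(56): size=3
9. enqueue(34): size=4
10. enqueue(27): size=5
11. enqueue(32): size=6
12. dequeue(): size=5
13. dequeue(): size=4
14. dequeue(): size=3
15. dequeue(): size=2

Answer: -1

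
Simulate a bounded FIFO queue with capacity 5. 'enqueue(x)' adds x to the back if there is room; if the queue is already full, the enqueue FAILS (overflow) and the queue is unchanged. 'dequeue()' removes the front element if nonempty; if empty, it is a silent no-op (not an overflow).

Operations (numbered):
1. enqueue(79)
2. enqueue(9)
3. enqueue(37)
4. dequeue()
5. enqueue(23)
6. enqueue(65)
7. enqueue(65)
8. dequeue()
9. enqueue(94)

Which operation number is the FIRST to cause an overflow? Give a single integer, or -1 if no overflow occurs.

Answer: -1

Derivation:
1. enqueue(79): size=1
2. enqueue(9): size=2
3. enqueue(37): size=3
4. dequeue(): size=2
5. enqueue(23): size=3
6. enqueue(65): size=4
7. enqueue(65): size=5
8. dequeue(): size=4
9. enqueue(94): size=5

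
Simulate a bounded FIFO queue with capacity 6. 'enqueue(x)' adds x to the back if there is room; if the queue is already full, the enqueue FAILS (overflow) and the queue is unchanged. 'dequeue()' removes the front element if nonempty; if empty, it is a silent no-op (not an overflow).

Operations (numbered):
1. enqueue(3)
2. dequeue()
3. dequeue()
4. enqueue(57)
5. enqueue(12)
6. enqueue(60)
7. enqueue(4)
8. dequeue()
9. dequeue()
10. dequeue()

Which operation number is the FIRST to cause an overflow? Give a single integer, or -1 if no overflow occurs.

1. enqueue(3): size=1
2. dequeue(): size=0
3. dequeue(): empty, no-op, size=0
4. enqueue(57): size=1
5. enqueue(12): size=2
6. enqueue(60): size=3
7. enqueue(4): size=4
8. dequeue(): size=3
9. dequeue(): size=2
10. dequeue(): size=1

Answer: -1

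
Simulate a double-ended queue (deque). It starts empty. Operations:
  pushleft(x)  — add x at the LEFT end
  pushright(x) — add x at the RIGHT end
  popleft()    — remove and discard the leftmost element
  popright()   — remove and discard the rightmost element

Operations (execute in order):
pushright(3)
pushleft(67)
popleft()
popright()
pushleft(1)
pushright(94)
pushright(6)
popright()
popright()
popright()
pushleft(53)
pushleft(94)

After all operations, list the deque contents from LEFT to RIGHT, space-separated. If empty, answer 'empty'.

pushright(3): [3]
pushleft(67): [67, 3]
popleft(): [3]
popright(): []
pushleft(1): [1]
pushright(94): [1, 94]
pushright(6): [1, 94, 6]
popright(): [1, 94]
popright(): [1]
popright(): []
pushleft(53): [53]
pushleft(94): [94, 53]

Answer: 94 53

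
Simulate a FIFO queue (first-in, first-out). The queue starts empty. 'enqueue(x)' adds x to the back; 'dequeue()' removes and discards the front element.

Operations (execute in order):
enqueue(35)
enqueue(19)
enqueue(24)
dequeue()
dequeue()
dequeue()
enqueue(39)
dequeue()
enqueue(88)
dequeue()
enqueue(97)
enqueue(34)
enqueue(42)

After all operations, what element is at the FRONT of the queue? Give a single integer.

enqueue(35): queue = [35]
enqueue(19): queue = [35, 19]
enqueue(24): queue = [35, 19, 24]
dequeue(): queue = [19, 24]
dequeue(): queue = [24]
dequeue(): queue = []
enqueue(39): queue = [39]
dequeue(): queue = []
enqueue(88): queue = [88]
dequeue(): queue = []
enqueue(97): queue = [97]
enqueue(34): queue = [97, 34]
enqueue(42): queue = [97, 34, 42]

Answer: 97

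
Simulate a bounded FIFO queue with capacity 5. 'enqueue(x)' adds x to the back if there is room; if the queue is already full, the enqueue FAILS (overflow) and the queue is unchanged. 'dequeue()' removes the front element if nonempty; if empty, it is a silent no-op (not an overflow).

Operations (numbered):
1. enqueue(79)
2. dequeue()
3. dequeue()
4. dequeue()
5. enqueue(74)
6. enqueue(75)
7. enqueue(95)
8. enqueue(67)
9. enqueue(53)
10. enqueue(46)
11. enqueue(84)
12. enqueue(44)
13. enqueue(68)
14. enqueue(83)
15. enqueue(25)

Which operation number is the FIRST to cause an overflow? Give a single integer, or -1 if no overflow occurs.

Answer: 10

Derivation:
1. enqueue(79): size=1
2. dequeue(): size=0
3. dequeue(): empty, no-op, size=0
4. dequeue(): empty, no-op, size=0
5. enqueue(74): size=1
6. enqueue(75): size=2
7. enqueue(95): size=3
8. enqueue(67): size=4
9. enqueue(53): size=5
10. enqueue(46): size=5=cap → OVERFLOW (fail)
11. enqueue(84): size=5=cap → OVERFLOW (fail)
12. enqueue(44): size=5=cap → OVERFLOW (fail)
13. enqueue(68): size=5=cap → OVERFLOW (fail)
14. enqueue(83): size=5=cap → OVERFLOW (fail)
15. enqueue(25): size=5=cap → OVERFLOW (fail)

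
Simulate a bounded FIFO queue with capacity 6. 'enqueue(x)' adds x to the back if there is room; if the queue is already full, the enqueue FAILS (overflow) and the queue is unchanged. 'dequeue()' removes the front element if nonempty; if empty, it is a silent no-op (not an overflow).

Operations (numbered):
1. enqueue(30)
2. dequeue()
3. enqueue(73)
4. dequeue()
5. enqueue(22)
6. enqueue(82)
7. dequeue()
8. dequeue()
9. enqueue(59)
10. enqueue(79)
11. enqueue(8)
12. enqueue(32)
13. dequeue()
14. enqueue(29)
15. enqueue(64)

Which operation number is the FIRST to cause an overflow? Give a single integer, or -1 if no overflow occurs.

Answer: -1

Derivation:
1. enqueue(30): size=1
2. dequeue(): size=0
3. enqueue(73): size=1
4. dequeue(): size=0
5. enqueue(22): size=1
6. enqueue(82): size=2
7. dequeue(): size=1
8. dequeue(): size=0
9. enqueue(59): size=1
10. enqueue(79): size=2
11. enqueue(8): size=3
12. enqueue(32): size=4
13. dequeue(): size=3
14. enqueue(29): size=4
15. enqueue(64): size=5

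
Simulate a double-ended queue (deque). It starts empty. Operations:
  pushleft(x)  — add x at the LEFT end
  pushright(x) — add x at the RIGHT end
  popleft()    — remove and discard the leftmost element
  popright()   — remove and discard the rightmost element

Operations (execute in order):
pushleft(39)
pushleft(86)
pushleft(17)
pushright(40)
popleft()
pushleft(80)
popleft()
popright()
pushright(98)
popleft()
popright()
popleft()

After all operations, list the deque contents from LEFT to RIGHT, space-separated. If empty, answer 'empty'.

pushleft(39): [39]
pushleft(86): [86, 39]
pushleft(17): [17, 86, 39]
pushright(40): [17, 86, 39, 40]
popleft(): [86, 39, 40]
pushleft(80): [80, 86, 39, 40]
popleft(): [86, 39, 40]
popright(): [86, 39]
pushright(98): [86, 39, 98]
popleft(): [39, 98]
popright(): [39]
popleft(): []

Answer: empty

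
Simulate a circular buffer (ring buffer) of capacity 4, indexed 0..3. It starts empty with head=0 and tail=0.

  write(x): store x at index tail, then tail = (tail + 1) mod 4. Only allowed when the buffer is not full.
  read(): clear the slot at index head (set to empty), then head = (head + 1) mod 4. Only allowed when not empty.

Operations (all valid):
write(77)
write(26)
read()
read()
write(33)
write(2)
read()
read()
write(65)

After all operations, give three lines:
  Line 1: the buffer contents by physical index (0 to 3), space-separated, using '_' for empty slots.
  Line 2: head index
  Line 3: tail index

write(77): buf=[77 _ _ _], head=0, tail=1, size=1
write(26): buf=[77 26 _ _], head=0, tail=2, size=2
read(): buf=[_ 26 _ _], head=1, tail=2, size=1
read(): buf=[_ _ _ _], head=2, tail=2, size=0
write(33): buf=[_ _ 33 _], head=2, tail=3, size=1
write(2): buf=[_ _ 33 2], head=2, tail=0, size=2
read(): buf=[_ _ _ 2], head=3, tail=0, size=1
read(): buf=[_ _ _ _], head=0, tail=0, size=0
write(65): buf=[65 _ _ _], head=0, tail=1, size=1

Answer: 65 _ _ _
0
1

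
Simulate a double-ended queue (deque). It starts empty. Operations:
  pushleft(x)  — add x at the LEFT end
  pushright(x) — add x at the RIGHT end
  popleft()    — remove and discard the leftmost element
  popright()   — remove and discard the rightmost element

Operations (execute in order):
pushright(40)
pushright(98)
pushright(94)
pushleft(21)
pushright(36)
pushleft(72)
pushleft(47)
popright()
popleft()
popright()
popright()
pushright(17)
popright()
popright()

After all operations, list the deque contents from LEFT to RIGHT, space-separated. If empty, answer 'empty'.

Answer: 72 21

Derivation:
pushright(40): [40]
pushright(98): [40, 98]
pushright(94): [40, 98, 94]
pushleft(21): [21, 40, 98, 94]
pushright(36): [21, 40, 98, 94, 36]
pushleft(72): [72, 21, 40, 98, 94, 36]
pushleft(47): [47, 72, 21, 40, 98, 94, 36]
popright(): [47, 72, 21, 40, 98, 94]
popleft(): [72, 21, 40, 98, 94]
popright(): [72, 21, 40, 98]
popright(): [72, 21, 40]
pushright(17): [72, 21, 40, 17]
popright(): [72, 21, 40]
popright(): [72, 21]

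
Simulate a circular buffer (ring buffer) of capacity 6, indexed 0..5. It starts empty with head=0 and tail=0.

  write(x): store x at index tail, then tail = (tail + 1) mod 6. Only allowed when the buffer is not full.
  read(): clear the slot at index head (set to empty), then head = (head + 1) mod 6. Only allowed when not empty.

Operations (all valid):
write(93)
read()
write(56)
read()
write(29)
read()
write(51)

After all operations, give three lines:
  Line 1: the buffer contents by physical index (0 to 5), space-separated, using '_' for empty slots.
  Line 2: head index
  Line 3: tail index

write(93): buf=[93 _ _ _ _ _], head=0, tail=1, size=1
read(): buf=[_ _ _ _ _ _], head=1, tail=1, size=0
write(56): buf=[_ 56 _ _ _ _], head=1, tail=2, size=1
read(): buf=[_ _ _ _ _ _], head=2, tail=2, size=0
write(29): buf=[_ _ 29 _ _ _], head=2, tail=3, size=1
read(): buf=[_ _ _ _ _ _], head=3, tail=3, size=0
write(51): buf=[_ _ _ 51 _ _], head=3, tail=4, size=1

Answer: _ _ _ 51 _ _
3
4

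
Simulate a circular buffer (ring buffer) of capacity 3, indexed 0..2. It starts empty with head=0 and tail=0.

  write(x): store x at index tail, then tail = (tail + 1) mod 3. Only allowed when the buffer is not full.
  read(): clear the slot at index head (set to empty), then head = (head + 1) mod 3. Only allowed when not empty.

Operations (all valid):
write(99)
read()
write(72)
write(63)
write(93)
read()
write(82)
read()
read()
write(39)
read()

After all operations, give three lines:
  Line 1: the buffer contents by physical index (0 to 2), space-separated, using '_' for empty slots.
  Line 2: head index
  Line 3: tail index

write(99): buf=[99 _ _], head=0, tail=1, size=1
read(): buf=[_ _ _], head=1, tail=1, size=0
write(72): buf=[_ 72 _], head=1, tail=2, size=1
write(63): buf=[_ 72 63], head=1, tail=0, size=2
write(93): buf=[93 72 63], head=1, tail=1, size=3
read(): buf=[93 _ 63], head=2, tail=1, size=2
write(82): buf=[93 82 63], head=2, tail=2, size=3
read(): buf=[93 82 _], head=0, tail=2, size=2
read(): buf=[_ 82 _], head=1, tail=2, size=1
write(39): buf=[_ 82 39], head=1, tail=0, size=2
read(): buf=[_ _ 39], head=2, tail=0, size=1

Answer: _ _ 39
2
0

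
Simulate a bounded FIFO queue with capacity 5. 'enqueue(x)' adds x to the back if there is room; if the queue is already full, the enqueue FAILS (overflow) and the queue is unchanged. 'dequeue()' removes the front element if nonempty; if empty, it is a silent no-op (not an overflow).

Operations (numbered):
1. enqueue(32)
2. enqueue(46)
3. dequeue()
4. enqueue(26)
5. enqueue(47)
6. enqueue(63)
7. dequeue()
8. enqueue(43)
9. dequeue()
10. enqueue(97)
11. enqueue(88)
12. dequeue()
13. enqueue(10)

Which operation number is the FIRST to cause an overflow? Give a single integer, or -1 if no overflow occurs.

Answer: -1

Derivation:
1. enqueue(32): size=1
2. enqueue(46): size=2
3. dequeue(): size=1
4. enqueue(26): size=2
5. enqueue(47): size=3
6. enqueue(63): size=4
7. dequeue(): size=3
8. enqueue(43): size=4
9. dequeue(): size=3
10. enqueue(97): size=4
11. enqueue(88): size=5
12. dequeue(): size=4
13. enqueue(10): size=5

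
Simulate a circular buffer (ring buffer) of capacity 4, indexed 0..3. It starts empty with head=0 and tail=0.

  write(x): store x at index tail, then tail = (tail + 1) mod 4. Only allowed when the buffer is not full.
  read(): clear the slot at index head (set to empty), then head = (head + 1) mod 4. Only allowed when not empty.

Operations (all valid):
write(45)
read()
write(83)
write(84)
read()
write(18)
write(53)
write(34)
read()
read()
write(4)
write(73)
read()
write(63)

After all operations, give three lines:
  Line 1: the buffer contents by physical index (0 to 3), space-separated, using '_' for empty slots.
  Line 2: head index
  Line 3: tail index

Answer: 63 34 4 73
1
1

Derivation:
write(45): buf=[45 _ _ _], head=0, tail=1, size=1
read(): buf=[_ _ _ _], head=1, tail=1, size=0
write(83): buf=[_ 83 _ _], head=1, tail=2, size=1
write(84): buf=[_ 83 84 _], head=1, tail=3, size=2
read(): buf=[_ _ 84 _], head=2, tail=3, size=1
write(18): buf=[_ _ 84 18], head=2, tail=0, size=2
write(53): buf=[53 _ 84 18], head=2, tail=1, size=3
write(34): buf=[53 34 84 18], head=2, tail=2, size=4
read(): buf=[53 34 _ 18], head=3, tail=2, size=3
read(): buf=[53 34 _ _], head=0, tail=2, size=2
write(4): buf=[53 34 4 _], head=0, tail=3, size=3
write(73): buf=[53 34 4 73], head=0, tail=0, size=4
read(): buf=[_ 34 4 73], head=1, tail=0, size=3
write(63): buf=[63 34 4 73], head=1, tail=1, size=4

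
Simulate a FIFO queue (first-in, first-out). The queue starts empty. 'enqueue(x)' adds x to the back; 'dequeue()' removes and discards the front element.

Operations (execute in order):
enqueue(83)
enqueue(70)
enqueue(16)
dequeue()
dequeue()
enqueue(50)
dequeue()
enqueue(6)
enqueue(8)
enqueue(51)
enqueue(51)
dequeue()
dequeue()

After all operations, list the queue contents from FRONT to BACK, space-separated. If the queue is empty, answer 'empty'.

enqueue(83): [83]
enqueue(70): [83, 70]
enqueue(16): [83, 70, 16]
dequeue(): [70, 16]
dequeue(): [16]
enqueue(50): [16, 50]
dequeue(): [50]
enqueue(6): [50, 6]
enqueue(8): [50, 6, 8]
enqueue(51): [50, 6, 8, 51]
enqueue(51): [50, 6, 8, 51, 51]
dequeue(): [6, 8, 51, 51]
dequeue(): [8, 51, 51]

Answer: 8 51 51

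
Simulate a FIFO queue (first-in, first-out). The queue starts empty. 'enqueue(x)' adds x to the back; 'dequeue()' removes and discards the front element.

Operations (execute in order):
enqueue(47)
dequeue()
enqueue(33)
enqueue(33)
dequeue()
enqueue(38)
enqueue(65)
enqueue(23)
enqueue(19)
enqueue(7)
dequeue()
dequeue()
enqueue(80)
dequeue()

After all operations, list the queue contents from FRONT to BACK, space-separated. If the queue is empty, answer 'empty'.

Answer: 23 19 7 80

Derivation:
enqueue(47): [47]
dequeue(): []
enqueue(33): [33]
enqueue(33): [33, 33]
dequeue(): [33]
enqueue(38): [33, 38]
enqueue(65): [33, 38, 65]
enqueue(23): [33, 38, 65, 23]
enqueue(19): [33, 38, 65, 23, 19]
enqueue(7): [33, 38, 65, 23, 19, 7]
dequeue(): [38, 65, 23, 19, 7]
dequeue(): [65, 23, 19, 7]
enqueue(80): [65, 23, 19, 7, 80]
dequeue(): [23, 19, 7, 80]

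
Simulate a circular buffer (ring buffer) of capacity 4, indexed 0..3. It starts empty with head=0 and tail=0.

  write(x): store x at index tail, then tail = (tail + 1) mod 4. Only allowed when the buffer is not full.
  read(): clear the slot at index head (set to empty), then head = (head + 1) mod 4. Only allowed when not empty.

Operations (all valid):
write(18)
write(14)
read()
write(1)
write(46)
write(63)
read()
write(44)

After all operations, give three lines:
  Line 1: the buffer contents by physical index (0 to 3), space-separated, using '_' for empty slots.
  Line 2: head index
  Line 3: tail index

Answer: 63 44 1 46
2
2

Derivation:
write(18): buf=[18 _ _ _], head=0, tail=1, size=1
write(14): buf=[18 14 _ _], head=0, tail=2, size=2
read(): buf=[_ 14 _ _], head=1, tail=2, size=1
write(1): buf=[_ 14 1 _], head=1, tail=3, size=2
write(46): buf=[_ 14 1 46], head=1, tail=0, size=3
write(63): buf=[63 14 1 46], head=1, tail=1, size=4
read(): buf=[63 _ 1 46], head=2, tail=1, size=3
write(44): buf=[63 44 1 46], head=2, tail=2, size=4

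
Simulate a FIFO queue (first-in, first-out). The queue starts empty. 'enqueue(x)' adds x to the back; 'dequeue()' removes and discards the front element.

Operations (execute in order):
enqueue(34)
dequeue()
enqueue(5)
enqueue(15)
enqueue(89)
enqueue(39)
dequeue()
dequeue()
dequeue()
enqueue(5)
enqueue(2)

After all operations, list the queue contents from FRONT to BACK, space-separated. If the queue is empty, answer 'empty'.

Answer: 39 5 2

Derivation:
enqueue(34): [34]
dequeue(): []
enqueue(5): [5]
enqueue(15): [5, 15]
enqueue(89): [5, 15, 89]
enqueue(39): [5, 15, 89, 39]
dequeue(): [15, 89, 39]
dequeue(): [89, 39]
dequeue(): [39]
enqueue(5): [39, 5]
enqueue(2): [39, 5, 2]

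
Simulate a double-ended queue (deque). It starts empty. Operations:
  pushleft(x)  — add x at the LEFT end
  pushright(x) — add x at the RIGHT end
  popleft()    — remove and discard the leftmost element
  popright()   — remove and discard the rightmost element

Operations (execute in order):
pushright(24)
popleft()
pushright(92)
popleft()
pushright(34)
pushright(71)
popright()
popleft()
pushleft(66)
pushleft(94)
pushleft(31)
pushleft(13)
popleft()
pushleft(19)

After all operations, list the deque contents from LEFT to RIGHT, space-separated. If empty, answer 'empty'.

pushright(24): [24]
popleft(): []
pushright(92): [92]
popleft(): []
pushright(34): [34]
pushright(71): [34, 71]
popright(): [34]
popleft(): []
pushleft(66): [66]
pushleft(94): [94, 66]
pushleft(31): [31, 94, 66]
pushleft(13): [13, 31, 94, 66]
popleft(): [31, 94, 66]
pushleft(19): [19, 31, 94, 66]

Answer: 19 31 94 66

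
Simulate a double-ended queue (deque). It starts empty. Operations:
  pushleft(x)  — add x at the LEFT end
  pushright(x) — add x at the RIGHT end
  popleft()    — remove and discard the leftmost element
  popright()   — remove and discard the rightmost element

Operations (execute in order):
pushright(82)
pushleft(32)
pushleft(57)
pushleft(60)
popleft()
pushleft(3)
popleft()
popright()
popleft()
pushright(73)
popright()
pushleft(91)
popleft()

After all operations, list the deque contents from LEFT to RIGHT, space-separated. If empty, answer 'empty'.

pushright(82): [82]
pushleft(32): [32, 82]
pushleft(57): [57, 32, 82]
pushleft(60): [60, 57, 32, 82]
popleft(): [57, 32, 82]
pushleft(3): [3, 57, 32, 82]
popleft(): [57, 32, 82]
popright(): [57, 32]
popleft(): [32]
pushright(73): [32, 73]
popright(): [32]
pushleft(91): [91, 32]
popleft(): [32]

Answer: 32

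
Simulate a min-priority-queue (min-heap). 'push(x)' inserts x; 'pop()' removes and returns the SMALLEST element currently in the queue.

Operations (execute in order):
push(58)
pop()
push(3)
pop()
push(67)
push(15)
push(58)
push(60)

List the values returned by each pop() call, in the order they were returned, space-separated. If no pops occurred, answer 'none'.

push(58): heap contents = [58]
pop() → 58: heap contents = []
push(3): heap contents = [3]
pop() → 3: heap contents = []
push(67): heap contents = [67]
push(15): heap contents = [15, 67]
push(58): heap contents = [15, 58, 67]
push(60): heap contents = [15, 58, 60, 67]

Answer: 58 3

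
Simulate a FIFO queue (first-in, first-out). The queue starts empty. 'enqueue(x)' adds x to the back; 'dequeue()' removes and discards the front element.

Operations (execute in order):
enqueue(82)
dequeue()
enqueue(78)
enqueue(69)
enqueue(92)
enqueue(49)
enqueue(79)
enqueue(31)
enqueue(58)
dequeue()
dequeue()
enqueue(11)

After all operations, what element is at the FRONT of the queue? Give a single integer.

enqueue(82): queue = [82]
dequeue(): queue = []
enqueue(78): queue = [78]
enqueue(69): queue = [78, 69]
enqueue(92): queue = [78, 69, 92]
enqueue(49): queue = [78, 69, 92, 49]
enqueue(79): queue = [78, 69, 92, 49, 79]
enqueue(31): queue = [78, 69, 92, 49, 79, 31]
enqueue(58): queue = [78, 69, 92, 49, 79, 31, 58]
dequeue(): queue = [69, 92, 49, 79, 31, 58]
dequeue(): queue = [92, 49, 79, 31, 58]
enqueue(11): queue = [92, 49, 79, 31, 58, 11]

Answer: 92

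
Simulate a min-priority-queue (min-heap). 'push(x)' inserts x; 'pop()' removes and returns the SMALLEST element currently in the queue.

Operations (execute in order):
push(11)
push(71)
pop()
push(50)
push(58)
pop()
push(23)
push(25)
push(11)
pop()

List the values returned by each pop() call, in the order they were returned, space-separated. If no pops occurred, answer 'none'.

Answer: 11 50 11

Derivation:
push(11): heap contents = [11]
push(71): heap contents = [11, 71]
pop() → 11: heap contents = [71]
push(50): heap contents = [50, 71]
push(58): heap contents = [50, 58, 71]
pop() → 50: heap contents = [58, 71]
push(23): heap contents = [23, 58, 71]
push(25): heap contents = [23, 25, 58, 71]
push(11): heap contents = [11, 23, 25, 58, 71]
pop() → 11: heap contents = [23, 25, 58, 71]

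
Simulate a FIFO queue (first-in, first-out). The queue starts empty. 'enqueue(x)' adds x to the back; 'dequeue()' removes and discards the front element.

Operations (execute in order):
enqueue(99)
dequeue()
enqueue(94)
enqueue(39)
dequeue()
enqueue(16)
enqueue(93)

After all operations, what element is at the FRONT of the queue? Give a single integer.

Answer: 39

Derivation:
enqueue(99): queue = [99]
dequeue(): queue = []
enqueue(94): queue = [94]
enqueue(39): queue = [94, 39]
dequeue(): queue = [39]
enqueue(16): queue = [39, 16]
enqueue(93): queue = [39, 16, 93]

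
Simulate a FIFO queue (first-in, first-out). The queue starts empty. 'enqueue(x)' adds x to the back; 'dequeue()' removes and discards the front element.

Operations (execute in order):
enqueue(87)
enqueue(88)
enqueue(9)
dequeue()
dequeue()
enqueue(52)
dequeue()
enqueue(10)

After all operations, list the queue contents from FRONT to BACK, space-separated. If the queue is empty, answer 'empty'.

Answer: 52 10

Derivation:
enqueue(87): [87]
enqueue(88): [87, 88]
enqueue(9): [87, 88, 9]
dequeue(): [88, 9]
dequeue(): [9]
enqueue(52): [9, 52]
dequeue(): [52]
enqueue(10): [52, 10]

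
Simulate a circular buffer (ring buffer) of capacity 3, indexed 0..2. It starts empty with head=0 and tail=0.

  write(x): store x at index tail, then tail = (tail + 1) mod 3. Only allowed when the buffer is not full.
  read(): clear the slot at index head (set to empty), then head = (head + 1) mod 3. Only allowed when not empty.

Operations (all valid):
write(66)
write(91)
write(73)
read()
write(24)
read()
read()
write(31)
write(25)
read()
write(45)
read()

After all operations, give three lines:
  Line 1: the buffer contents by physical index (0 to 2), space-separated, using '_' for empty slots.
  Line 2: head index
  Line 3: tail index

write(66): buf=[66 _ _], head=0, tail=1, size=1
write(91): buf=[66 91 _], head=0, tail=2, size=2
write(73): buf=[66 91 73], head=0, tail=0, size=3
read(): buf=[_ 91 73], head=1, tail=0, size=2
write(24): buf=[24 91 73], head=1, tail=1, size=3
read(): buf=[24 _ 73], head=2, tail=1, size=2
read(): buf=[24 _ _], head=0, tail=1, size=1
write(31): buf=[24 31 _], head=0, tail=2, size=2
write(25): buf=[24 31 25], head=0, tail=0, size=3
read(): buf=[_ 31 25], head=1, tail=0, size=2
write(45): buf=[45 31 25], head=1, tail=1, size=3
read(): buf=[45 _ 25], head=2, tail=1, size=2

Answer: 45 _ 25
2
1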